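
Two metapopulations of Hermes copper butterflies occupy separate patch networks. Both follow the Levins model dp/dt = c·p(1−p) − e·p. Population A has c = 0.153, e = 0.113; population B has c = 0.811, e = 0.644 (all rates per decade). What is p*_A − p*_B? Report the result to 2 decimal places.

A: p*_A = 1 − 0.113/0.153 = 0.2614.
B: p*_B = 1 − 0.644/0.811 = 0.2059.
p*_A − p*_B = 0.2614 − 0.2059 = 0.0555.

0.06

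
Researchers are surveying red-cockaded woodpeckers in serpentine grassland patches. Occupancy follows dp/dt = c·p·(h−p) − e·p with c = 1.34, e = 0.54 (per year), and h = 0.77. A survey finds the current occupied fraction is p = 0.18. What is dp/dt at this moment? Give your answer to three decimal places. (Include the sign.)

Colonization term: c·p·(h−p) = 1.34×0.18×0.5900 = 0.14231.
Extinction term: e·p = 0.09720.
dp/dt = 0.14231 − 0.09720 = 0.04511.

0.045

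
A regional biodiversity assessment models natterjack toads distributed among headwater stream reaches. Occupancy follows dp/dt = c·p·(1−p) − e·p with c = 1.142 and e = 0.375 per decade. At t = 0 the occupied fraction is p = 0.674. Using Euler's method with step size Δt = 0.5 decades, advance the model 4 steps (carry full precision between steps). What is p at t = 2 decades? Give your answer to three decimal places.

Update rule: p ← p + [c·p·(1−p) − e·p]·Δt with Δt = 0.5.
step 1: Δp = -0.00091, p = 0.67309
step 2: Δp = -0.00056, p = 0.67253
step 3: Δp = -0.00034, p = 0.67218
step 4: Δp = -0.00021, p = 0.67197

0.672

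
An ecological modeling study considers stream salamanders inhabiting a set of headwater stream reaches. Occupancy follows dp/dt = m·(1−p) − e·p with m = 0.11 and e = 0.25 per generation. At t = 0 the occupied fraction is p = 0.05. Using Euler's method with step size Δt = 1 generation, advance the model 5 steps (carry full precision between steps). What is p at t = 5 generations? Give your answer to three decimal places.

0.278

Update rule: p ← p + [m·(1−p) − e·p]·Δt with Δt = 1.
  1  |  dp/dt·Δt = +0.092000  |  p_1 = 0.142000
  2  |  dp/dt·Δt = +0.058880  |  p_2 = 0.200880
  3  |  dp/dt·Δt = +0.037683  |  p_3 = 0.238563
  4  |  dp/dt·Δt = +0.024117  |  p_4 = 0.262680
  5  |  dp/dt·Δt = +0.015435  |  p_5 = 0.278115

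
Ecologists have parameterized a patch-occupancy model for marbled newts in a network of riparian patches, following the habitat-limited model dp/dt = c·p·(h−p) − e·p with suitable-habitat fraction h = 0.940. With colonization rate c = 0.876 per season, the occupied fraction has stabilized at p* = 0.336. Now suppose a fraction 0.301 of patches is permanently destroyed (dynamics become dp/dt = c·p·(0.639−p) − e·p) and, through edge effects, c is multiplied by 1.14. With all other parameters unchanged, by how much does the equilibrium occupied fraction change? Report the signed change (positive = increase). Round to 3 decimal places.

Balance c(h−p*) = e gives e = 0.876×(0.94 − 0.33600) = 0.52910.
New p* = 0.639 − e/c = 0.639 − 0.52910/0.99864 = 0.10918.
Δp* = 0.10918 − 0.33600 = -0.22682.

-0.227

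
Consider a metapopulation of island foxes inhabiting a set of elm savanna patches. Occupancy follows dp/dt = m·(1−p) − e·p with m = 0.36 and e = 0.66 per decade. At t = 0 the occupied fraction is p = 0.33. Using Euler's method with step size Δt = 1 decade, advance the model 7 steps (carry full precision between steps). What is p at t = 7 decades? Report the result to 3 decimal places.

0.353

Update rule: p ← p + [m·(1−p) − e·p]·Δt with Δt = 1.
step 1: Δp = +0.02340, p = 0.35340
step 2: Δp = -0.00047, p = 0.35293
step 3: Δp = +0.00001, p = 0.35294
step 4: Δp = -0.00000, p = 0.35294
step 5: Δp = +0.00000, p = 0.35294
step 6: Δp = -0.00000, p = 0.35294
step 7: Δp = +0.00000, p = 0.35294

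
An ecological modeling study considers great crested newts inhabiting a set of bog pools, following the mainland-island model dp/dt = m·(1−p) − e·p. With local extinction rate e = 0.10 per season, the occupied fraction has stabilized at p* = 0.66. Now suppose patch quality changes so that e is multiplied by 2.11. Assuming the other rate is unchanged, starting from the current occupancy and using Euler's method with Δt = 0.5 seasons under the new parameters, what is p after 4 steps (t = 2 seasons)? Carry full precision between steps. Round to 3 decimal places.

Balance m(1−p*) = e·p* gives m = e·p*/(1−p*) = 0.10×0.66000/0.34000 = 0.19412.
Starting from p₀ = 0.66000; update p ← p + (dp/dt)·Δt with the new parameters.
t = 0.5: p = 0.66000 + (-0.03663) = 0.62337
t = 1: p = 0.62337 + (-0.02921) = 0.59416
t = 1.5: p = 0.59416 + (-0.02329) = 0.57087
t = 2: p = 0.57087 + (-0.01858) = 0.55229

0.552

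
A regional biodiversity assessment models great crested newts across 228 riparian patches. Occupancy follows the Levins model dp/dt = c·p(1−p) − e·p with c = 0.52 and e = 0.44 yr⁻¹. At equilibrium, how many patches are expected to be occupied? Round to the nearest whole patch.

35

p* = 1 − e/c = 1 − 0.44/0.52 = 0.1538.
Expected occupied patches = N × p* = 228 × 0.1538 = 35.08 ≈ 35.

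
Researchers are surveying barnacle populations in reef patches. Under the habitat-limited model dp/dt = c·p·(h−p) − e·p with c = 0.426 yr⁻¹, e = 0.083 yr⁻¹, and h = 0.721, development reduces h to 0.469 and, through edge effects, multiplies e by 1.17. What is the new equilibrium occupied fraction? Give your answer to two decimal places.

0.24

Before: p* = h − e/c = 0.721 − 0.083/0.426 = 0.721 − 0.1948 = 0.5262.
After: c = 0.426, e = 0.09711, h = 0.469; p* = 0.469 − 0.09711/0.426 = 0.2410.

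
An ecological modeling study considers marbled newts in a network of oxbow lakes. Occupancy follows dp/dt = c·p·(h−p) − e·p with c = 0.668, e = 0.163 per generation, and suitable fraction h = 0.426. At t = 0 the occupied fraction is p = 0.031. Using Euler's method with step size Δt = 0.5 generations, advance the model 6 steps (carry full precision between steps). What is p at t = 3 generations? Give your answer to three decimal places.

Update rule: p ← p + [c·p·(h−p) − e·p]·Δt with Δt = 0.5.
t = 0.5: p = 0.03100 + (+0.00156) = 0.03256
t = 1: p = 0.03256 + (+0.00163) = 0.03419
t = 1.5: p = 0.03419 + (+0.00169) = 0.03588
t = 2: p = 0.03588 + (+0.00175) = 0.03763
t = 2.5: p = 0.03763 + (+0.00181) = 0.03944
t = 3: p = 0.03944 + (+0.00188) = 0.04132

0.041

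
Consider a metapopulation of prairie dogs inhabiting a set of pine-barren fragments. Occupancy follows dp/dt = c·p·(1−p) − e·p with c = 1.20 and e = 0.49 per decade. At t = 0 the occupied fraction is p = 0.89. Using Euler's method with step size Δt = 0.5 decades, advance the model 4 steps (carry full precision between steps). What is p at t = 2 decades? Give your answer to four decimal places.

Update rule: p ← p + [c·p·(1−p) − e·p]·Δt with Δt = 0.5.
p: 0.89000 → 0.73069  (Δp = -0.15931)
p: 0.73069 → 0.66974  (Δp = -0.06095)
p: 0.66974 → 0.63837  (Δp = -0.03137)
p: 0.63837 → 0.62048  (Δp = -0.01789)

0.6205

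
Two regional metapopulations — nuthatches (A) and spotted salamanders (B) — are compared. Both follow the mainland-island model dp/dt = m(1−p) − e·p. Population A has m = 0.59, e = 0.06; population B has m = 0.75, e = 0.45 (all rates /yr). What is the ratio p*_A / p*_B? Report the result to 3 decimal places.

1.452

A: p*_A = m/(m+e) = 0.59/0.6500 = 0.9077.
B: p*_B = 0.75/1.2000 = 0.6250.
p*_A / p*_B = 0.9077/0.6250 = 1.4523.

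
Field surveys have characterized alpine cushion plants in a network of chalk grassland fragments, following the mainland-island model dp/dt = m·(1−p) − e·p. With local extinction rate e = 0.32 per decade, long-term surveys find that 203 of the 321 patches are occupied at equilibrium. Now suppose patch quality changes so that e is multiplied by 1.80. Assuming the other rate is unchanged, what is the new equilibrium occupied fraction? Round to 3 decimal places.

0.489

Observed p* = 203/321 = 0.63240.
Balance m(1−p*) = e·p* gives m = e·p*/(1−p*) = 0.32×0.63240/0.36760 = 0.55051.
New p* = m/(m+e) = 0.55051/(0.55051+0.57600) = 0.48869.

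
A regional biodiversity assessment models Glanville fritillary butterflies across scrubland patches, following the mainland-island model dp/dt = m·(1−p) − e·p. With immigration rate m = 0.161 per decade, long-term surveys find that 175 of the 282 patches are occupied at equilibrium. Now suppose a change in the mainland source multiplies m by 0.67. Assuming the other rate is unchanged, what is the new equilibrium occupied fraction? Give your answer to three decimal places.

Observed p* = 175/282 = 0.62057.
Balance m(1−p*) = e·p* gives e = m(1−p*)/p* = 0.161×0.37943/0.62057 = 0.09844.
New p* = m/(m+e) = 0.10787/(0.10787+0.09844) = 0.52285.

0.523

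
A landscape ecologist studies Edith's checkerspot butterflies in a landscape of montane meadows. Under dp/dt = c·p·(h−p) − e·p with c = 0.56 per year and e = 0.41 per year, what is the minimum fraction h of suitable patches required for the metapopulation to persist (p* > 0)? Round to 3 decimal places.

p* = h − e/c is positive only when h > e/c.
h_min = e/c = 0.41/0.56 = 0.7321.

0.732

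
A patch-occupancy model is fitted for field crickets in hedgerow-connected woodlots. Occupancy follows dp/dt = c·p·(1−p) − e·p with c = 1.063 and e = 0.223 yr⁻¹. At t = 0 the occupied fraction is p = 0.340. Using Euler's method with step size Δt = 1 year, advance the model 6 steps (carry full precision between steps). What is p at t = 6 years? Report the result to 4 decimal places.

Update rule: p ← p + [c·p·(1−p) − e·p]·Δt with Δt = 1.
  1  |  dp/dt·Δt = +0.162717  |  p_1 = 0.502717
  2  |  dp/dt·Δt = +0.153636  |  p_2 = 0.656353
  3  |  dp/dt·Δt = +0.093397  |  p_3 = 0.749750
  4  |  dp/dt·Δt = +0.032251  |  p_4 = 0.782001
  5  |  dp/dt·Δt = +0.006829  |  p_5 = 0.788830
  6  |  dp/dt·Δt = +0.001162  |  p_6 = 0.789993

0.7900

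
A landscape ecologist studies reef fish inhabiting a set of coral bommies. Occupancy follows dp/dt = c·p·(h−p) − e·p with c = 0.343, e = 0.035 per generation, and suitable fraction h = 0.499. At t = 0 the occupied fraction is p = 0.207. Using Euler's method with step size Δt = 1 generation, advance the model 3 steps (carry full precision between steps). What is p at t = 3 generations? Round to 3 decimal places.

Update rule: p ← p + [c·p·(h−p) − e·p]·Δt with Δt = 1.
t = 1: p = 0.20700 + (+0.01349) = 0.22049
t = 2: p = 0.22049 + (+0.01335) = 0.23383
t = 3: p = 0.23383 + (+0.01308) = 0.24692

0.247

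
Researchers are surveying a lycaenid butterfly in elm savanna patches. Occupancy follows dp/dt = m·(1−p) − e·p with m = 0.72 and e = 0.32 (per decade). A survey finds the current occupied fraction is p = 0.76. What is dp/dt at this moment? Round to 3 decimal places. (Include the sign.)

Colonization term: m·(1−p) = 0.72×0.2400 = 0.17280.
Extinction term: e·p = 0.24320.
dp/dt = 0.17280 − 0.24320 = -0.07040.

-0.070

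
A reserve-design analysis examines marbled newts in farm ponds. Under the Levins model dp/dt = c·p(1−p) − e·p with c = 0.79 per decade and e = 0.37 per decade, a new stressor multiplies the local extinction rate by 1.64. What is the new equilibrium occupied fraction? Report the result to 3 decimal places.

Before: p* = 1 − 0.37/0.79 = 0.5316.
After the change, c = 0.79, e = 0.6068, so p* = 1 − 0.6068/0.79 = 0.2319.

0.232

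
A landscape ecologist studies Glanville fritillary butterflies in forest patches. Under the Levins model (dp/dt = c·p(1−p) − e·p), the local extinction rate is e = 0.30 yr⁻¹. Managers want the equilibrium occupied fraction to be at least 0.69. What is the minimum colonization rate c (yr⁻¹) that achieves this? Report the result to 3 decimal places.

0.968

p* = 1 − e/c ≥ 0.69 requires e/c ≤ 0.3100, i.e. c ≥ e/0.3100.
c_min = 0.30/0.3100 = 0.9677.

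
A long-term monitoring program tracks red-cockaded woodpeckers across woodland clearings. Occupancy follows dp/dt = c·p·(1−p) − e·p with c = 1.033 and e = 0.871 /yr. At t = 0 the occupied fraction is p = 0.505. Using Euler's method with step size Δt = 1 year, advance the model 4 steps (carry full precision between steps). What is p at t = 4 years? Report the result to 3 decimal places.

0.217

Update rule: p ← p + [c·p·(1−p) − e·p]·Δt with Δt = 1.
  1  |  dp/dt·Δt = -0.181631  |  p_1 = 0.323369
  2  |  dp/dt·Δt = -0.055633  |  p_2 = 0.267737
  3  |  dp/dt·Δt = -0.030675  |  p_3 = 0.237062
  4  |  dp/dt·Δt = -0.019649  |  p_4 = 0.217413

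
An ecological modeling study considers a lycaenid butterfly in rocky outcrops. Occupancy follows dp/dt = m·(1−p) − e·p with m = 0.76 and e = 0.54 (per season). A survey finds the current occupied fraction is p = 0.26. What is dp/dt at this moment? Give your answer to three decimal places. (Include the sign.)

0.422

Colonization term: m·(1−p) = 0.76×0.7400 = 0.56240.
Extinction term: e·p = 0.14040.
dp/dt = 0.56240 − 0.14040 = 0.42200.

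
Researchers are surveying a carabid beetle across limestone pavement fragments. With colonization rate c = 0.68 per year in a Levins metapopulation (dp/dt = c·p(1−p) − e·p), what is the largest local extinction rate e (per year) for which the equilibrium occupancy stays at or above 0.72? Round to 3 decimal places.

1 − e/c ≥ 0.72 ⇒ e ≤ c(1 − 0.72) = 0.68 × 0.2800.
e_max = 0.1904.

0.190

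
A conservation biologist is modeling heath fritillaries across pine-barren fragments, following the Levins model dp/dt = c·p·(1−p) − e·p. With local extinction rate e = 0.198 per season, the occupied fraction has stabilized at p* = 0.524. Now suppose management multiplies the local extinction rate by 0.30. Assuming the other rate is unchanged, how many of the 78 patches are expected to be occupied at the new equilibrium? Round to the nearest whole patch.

67

Balance c(1−p*) = e gives c = e/(1 − 0.52400) = 0.198/0.47600 = 0.41597.
New p* = 1 − e/c = 1 − 0.05940/0.41597 = 0.85720.
Expected occupied = 78 × 0.85720 = 66.86 ≈ 67.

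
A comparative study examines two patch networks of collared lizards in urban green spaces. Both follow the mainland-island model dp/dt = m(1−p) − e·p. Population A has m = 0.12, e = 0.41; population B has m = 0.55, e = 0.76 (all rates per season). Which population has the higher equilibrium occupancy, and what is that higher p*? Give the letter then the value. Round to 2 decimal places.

B, 0.42

A: p*_A = m/(m+e) = 0.12/0.5300 = 0.2264.
B: p*_B = 0.55/1.3100 = 0.4198.
B is higher at 0.4198.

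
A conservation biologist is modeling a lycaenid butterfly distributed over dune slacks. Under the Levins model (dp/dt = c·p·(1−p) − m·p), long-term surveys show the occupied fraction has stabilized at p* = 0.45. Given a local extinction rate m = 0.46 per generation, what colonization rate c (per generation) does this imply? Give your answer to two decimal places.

At equilibrium c(1−p*) = m, so c = m/(1−p*).
c = 0.46/(1 − 0.45) = 0.46/0.5500 = 0.8364.

0.84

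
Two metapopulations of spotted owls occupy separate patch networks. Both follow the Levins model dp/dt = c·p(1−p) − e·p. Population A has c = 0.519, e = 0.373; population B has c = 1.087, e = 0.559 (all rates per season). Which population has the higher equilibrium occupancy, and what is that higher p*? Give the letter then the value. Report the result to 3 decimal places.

A: p*_A = 1 − 0.373/0.519 = 0.2813.
B: p*_B = 1 − 0.559/1.087 = 0.4857.
B is higher at 0.4857.

B, 0.486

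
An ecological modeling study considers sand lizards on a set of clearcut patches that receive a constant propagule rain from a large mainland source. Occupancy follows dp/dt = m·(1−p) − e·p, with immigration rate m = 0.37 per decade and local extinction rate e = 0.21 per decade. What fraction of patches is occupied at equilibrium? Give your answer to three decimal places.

Setting dp/dt = 0: m − m·p* = e·p*, so m = (m+e)·p*.
p* = m/(m+e) = 0.37/(0.37+0.21) = 0.37/0.5800 = 0.6379.

0.638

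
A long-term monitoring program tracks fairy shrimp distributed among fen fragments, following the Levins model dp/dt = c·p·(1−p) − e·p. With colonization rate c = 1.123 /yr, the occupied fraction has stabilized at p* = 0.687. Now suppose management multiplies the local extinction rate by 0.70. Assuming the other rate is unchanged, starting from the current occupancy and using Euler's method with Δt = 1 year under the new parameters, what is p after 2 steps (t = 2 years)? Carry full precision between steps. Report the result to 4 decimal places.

Balance c(1−p*) = e gives e = 1.123×(1 − 0.68700) = 0.35150.
Starting from p₀ = 0.68700; update p ← p + (dp/dt)·Δt with the new parameters.
p: 0.68700 → 0.75944  (Δp = +0.07244)
p: 0.75944 → 0.77774  (Δp = +0.01830)

0.7777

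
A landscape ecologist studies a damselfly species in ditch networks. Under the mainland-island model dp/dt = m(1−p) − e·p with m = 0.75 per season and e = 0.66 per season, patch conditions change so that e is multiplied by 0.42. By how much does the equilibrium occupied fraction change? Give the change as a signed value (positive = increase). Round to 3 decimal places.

Before: p* = 0.75/(0.75+0.66) = 0.5319.
After: m = 0.75, e = 0.2772; p* = 0.75/1.0272 = 0.7301.
Δp* = 0.7301 − 0.5319 = +0.1982.

0.198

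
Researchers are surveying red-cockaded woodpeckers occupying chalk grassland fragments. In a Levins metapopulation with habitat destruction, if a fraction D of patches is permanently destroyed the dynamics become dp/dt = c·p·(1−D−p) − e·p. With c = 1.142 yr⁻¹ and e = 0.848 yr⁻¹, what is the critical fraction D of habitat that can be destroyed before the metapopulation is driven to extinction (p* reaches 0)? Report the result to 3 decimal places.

0.257

The nontrivial equilibrium is p* = (1−D) − e/c; extinction occurs when this hits zero.
So D_crit = 1 − e/c = 1 − 0.848/1.142 = 1 − 0.7426 = 0.2574.
Note this equals the original equilibrium occupancy — the Levins extinction-debt result.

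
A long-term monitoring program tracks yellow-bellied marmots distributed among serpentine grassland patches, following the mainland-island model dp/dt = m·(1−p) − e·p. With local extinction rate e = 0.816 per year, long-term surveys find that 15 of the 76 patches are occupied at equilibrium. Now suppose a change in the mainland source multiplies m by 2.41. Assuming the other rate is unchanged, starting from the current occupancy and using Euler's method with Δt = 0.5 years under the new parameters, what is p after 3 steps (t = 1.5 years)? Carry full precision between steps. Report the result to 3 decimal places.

0.365

Observed p* = 15/76 = 0.19737.
Balance m(1−p*) = e·p* gives m = e·p*/(1−p*) = 0.816×0.19737/0.80263 = 0.20066.
Starting from p₀ = 0.19737; update p ← p + (dp/dt)·Δt with the new parameters.
t = 0.5: p = 0.19737 + (+0.11354) = 0.31091
t = 1: p = 0.31091 + (+0.03976) = 0.35067
t = 1.5: p = 0.35067 + (+0.01393) = 0.36460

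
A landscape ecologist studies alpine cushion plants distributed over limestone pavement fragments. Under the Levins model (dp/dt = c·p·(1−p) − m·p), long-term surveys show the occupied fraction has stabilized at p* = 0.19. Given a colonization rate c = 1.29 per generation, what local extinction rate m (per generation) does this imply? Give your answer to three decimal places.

1.045

At equilibrium c(1−p*) = m.
m = 1.29 × (1 − 0.19) = 1.29 × 0.8100 = 1.0449.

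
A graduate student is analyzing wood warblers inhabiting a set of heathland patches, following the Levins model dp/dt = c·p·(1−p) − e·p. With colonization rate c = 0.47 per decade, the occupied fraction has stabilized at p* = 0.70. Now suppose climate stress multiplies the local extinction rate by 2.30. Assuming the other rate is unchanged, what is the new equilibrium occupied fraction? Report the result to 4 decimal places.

Balance c(1−p*) = e gives e = 0.47×(1 − 0.70000) = 0.14100.
New p* = 1 − e/c = 1 − 0.32430/0.47000 = 0.31000.

0.3100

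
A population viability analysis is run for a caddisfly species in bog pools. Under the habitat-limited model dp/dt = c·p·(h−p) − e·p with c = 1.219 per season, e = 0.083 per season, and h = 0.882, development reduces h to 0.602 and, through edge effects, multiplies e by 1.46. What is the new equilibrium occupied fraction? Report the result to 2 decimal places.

Before: p* = h − e/c = 0.882 − 0.083/1.219 = 0.882 − 0.0681 = 0.8139.
After: c = 1.219, e = 0.12118, h = 0.602; p* = 0.602 − 0.12118/1.219 = 0.5026.

0.50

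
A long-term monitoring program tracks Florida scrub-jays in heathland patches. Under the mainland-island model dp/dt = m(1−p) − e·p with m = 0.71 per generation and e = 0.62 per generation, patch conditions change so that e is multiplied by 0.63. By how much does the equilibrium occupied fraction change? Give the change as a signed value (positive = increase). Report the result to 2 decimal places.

0.11

Before: p* = 0.71/(0.71+0.62) = 0.5338.
After: m = 0.71, e = 0.3906; p* = 0.71/1.1006 = 0.6451.
Δp* = 0.6451 − 0.5338 = +0.1113.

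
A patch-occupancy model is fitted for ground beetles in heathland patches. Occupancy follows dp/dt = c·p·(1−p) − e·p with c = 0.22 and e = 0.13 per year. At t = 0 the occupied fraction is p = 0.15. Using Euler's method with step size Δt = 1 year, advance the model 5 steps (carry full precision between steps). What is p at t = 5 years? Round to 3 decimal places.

Update rule: p ← p + [c·p·(1−p) − e·p]·Δt with Δt = 1.
p: 0.15000 → 0.15855  (Δp = +0.00855)
p: 0.15855 → 0.16729  (Δp = +0.00874)
p: 0.16729 → 0.17619  (Δp = +0.00890)
p: 0.17619 → 0.18522  (Δp = +0.00903)
p: 0.18522 → 0.19434  (Δp = +0.00912)

0.194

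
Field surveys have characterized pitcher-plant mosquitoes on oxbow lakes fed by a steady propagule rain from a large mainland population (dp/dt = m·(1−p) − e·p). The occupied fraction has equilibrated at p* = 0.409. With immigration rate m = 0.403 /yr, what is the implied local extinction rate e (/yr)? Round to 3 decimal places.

At equilibrium m(1−p*) = e·p*, so e = m(1−p*)/p*.
e = 0.403 × 0.5910 / 0.409 = 0.5823.

0.582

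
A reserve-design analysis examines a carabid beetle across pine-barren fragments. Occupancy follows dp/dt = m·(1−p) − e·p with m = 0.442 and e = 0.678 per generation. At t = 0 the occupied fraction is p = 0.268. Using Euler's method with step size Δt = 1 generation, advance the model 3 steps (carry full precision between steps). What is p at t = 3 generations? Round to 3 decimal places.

Update rule: p ← p + [m·(1−p) − e·p]·Δt with Δt = 1.
  1  |  dp/dt·Δt = +0.141840  |  p_1 = 0.409840
  2  |  dp/dt·Δt = -0.017021  |  p_2 = 0.392819
  3  |  dp/dt·Δt = +0.002042  |  p_3 = 0.394862

0.395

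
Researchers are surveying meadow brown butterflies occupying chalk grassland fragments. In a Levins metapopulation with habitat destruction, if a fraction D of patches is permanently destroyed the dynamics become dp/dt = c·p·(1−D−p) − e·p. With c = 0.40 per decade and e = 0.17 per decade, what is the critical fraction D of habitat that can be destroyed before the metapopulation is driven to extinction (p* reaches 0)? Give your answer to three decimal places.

0.575

The nontrivial equilibrium is p* = (1−D) − e/c; extinction occurs when this hits zero.
So D_crit = 1 − e/c = 1 − 0.17/0.40 = 1 − 0.4250 = 0.5750.
Note this equals the original equilibrium occupancy — the Levins extinction-debt result.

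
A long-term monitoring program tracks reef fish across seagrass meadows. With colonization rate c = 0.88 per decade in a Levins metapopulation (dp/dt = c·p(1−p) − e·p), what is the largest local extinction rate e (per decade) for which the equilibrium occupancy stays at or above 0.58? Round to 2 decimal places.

0.37

1 − e/c ≥ 0.58 ⇒ e ≤ c(1 − 0.58) = 0.88 × 0.4200.
e_max = 0.3696.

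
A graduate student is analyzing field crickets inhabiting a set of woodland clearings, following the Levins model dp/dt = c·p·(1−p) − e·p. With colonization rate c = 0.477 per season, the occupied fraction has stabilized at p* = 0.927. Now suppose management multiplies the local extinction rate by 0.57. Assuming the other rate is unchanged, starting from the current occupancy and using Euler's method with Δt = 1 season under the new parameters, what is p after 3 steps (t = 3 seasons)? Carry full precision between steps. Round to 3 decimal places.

Balance c(1−p*) = e gives e = 0.477×(1 − 0.92700) = 0.03482.
Starting from p₀ = 0.92700; update p ← p + (dp/dt)·Δt with the new parameters.
p: 0.92700 → 0.94088  (Δp = +0.01388)
p: 0.94088 → 0.94874  (Δp = +0.00786)
p: 0.94874 → 0.95311  (Δp = +0.00437)

0.953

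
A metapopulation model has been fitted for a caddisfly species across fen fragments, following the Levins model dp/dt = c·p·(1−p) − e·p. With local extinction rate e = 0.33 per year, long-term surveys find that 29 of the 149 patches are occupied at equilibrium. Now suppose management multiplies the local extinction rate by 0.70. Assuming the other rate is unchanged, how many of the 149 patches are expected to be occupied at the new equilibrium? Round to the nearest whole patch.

65

Observed p* = 29/149 = 0.19463.
Balance c(1−p*) = e gives c = e/(1 − 0.19463) = 0.33/0.80537 = 0.40975.
New p* = 1 − e/c = 1 − 0.23100/0.40975 = 0.43624.
Expected occupied = 149 × 0.43624 = 65.00 ≈ 65.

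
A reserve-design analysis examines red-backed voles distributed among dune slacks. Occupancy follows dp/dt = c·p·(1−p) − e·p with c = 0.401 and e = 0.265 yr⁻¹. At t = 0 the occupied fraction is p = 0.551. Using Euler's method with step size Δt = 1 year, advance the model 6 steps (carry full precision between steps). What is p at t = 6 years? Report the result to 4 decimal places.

Update rule: p ← p + [c·p·(1−p) − e·p]·Δt with Δt = 1.
p: 0.55100 → 0.50419  (Δp = -0.04681)
p: 0.50419 → 0.47082  (Δp = -0.03337)
p: 0.47082 → 0.44596  (Δp = -0.02486)
p: 0.44596 → 0.42686  (Δp = -0.01910)
p: 0.42686 → 0.41185  (Δp = -0.01501)
p: 0.41185 → 0.39984  (Δp = -0.01201)

0.3998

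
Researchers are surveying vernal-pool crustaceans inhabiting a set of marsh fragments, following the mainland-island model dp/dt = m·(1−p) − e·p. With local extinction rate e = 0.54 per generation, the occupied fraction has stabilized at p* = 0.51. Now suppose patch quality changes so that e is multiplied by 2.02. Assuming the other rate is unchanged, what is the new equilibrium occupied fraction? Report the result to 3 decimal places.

0.340

Balance m(1−p*) = e·p* gives m = e·p*/(1−p*) = 0.54×0.51000/0.49000 = 0.56204.
New p* = m/(m+e) = 0.56204/(0.56204+1.09080) = 0.34005.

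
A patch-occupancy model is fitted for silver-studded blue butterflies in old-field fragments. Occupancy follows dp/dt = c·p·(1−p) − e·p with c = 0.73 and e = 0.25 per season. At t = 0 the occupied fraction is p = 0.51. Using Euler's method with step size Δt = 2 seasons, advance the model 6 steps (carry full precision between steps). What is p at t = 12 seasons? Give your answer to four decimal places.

Update rule: p ← p + [c·p·(1−p) − e·p]·Δt with Δt = 2.
p: 0.51000 → 0.61985  (Δp = +0.10985)
p: 0.61985 → 0.65395  (Δp = +0.03410)
p: 0.65395 → 0.65737  (Δp = +0.00342)
p: 0.65737 → 0.65753  (Δp = +0.00016)
p: 0.65753 → 0.65753  (Δp = +0.00001)
p: 0.65753 → 0.65753  (Δp = +0.00000)

0.6575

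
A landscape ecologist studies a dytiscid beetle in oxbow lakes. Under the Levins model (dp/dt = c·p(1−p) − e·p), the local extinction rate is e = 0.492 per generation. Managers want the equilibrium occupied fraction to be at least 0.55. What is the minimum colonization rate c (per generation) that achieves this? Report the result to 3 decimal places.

p* = 1 − e/c ≥ 0.55 requires e/c ≤ 0.4500, i.e. c ≥ e/0.4500.
c_min = 0.492/0.4500 = 1.0933.

1.093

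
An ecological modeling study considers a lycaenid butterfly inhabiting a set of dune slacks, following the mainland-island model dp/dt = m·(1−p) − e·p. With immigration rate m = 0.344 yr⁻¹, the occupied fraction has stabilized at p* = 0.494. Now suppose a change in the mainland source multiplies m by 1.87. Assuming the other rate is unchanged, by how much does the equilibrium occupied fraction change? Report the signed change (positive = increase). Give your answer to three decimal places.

0.152

Balance m(1−p*) = e·p* gives e = m(1−p*)/p* = 0.344×0.50600/0.49400 = 0.35236.
New p* = m/(m+e) = 0.64328/(0.64328+0.35236) = 0.64610.
Δp* = 0.64610 − 0.49400 = +0.15210.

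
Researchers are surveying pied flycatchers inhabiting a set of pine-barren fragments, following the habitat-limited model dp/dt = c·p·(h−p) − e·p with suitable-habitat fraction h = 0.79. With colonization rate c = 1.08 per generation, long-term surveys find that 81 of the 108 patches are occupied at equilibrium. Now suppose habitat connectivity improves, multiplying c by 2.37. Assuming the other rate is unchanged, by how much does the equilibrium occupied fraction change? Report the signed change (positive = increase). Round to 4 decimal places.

Observed p* = 81/108 = 0.75000.
Balance c(h−p*) = e gives e = 1.08×(0.79 − 0.75000) = 0.04320.
New p* = 0.79 − e/c = 0.79 − 0.04320/2.55960 = 0.77312.
Δp* = 0.77312 − 0.75000 = +0.02312.

0.0231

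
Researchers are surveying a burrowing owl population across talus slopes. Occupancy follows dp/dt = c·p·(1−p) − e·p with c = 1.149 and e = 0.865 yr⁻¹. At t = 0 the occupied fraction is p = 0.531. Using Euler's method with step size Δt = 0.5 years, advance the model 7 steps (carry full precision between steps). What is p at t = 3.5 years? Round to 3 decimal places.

0.296

Update rule: p ← p + [c·p·(1−p) − e·p]·Δt with Δt = 0.5.
p: 0.53100 → 0.44442  (Δp = -0.08658)
p: 0.44442 → 0.39406  (Δp = -0.05036)
p: 0.39406 → 0.36080  (Δp = -0.03325)
p: 0.36080 → 0.33725  (Δp = -0.02355)
p: 0.33725 → 0.31980  (Δp = -0.01745)
p: 0.31980 → 0.30645  (Δp = -0.01334)
p: 0.30645 → 0.29602  (Δp = -0.01044)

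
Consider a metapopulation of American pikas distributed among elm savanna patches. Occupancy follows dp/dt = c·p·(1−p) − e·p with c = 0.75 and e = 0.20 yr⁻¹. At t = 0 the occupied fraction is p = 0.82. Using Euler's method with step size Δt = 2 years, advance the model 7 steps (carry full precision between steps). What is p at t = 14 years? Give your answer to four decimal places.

0.7333

Update rule: p ← p + [c·p·(1−p) − e·p]·Δt with Δt = 2.
t = 2: p = 0.82000 + (-0.10660) = 0.71340
t = 4: p = 0.71340 + (+0.02133) = 0.73473
t = 6: p = 0.73473 + (-0.00154) = 0.73319
t = 8: p = 0.73319 + (+0.00016) = 0.73335
t = 10: p = 0.73335 + (-0.00002) = 0.73333
t = 12: p = 0.73333 + (+0.00000) = 0.73333
t = 14: p = 0.73333 + (-0.00000) = 0.73333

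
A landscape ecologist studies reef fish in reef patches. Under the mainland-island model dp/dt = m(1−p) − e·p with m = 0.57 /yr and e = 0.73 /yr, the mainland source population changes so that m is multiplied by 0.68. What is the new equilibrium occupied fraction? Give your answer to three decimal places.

Before: p* = 0.57/(0.57+0.73) = 0.4385.
After: m = 0.3876, e = 0.73; p* = 0.3876/1.1176 = 0.3468.

0.347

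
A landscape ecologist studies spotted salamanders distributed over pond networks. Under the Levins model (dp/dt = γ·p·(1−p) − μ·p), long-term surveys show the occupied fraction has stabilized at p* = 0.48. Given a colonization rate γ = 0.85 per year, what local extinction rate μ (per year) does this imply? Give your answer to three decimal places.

At equilibrium γ(1−p*) = μ.
μ = 0.85 × (1 − 0.48) = 0.85 × 0.5200 = 0.4420.

0.442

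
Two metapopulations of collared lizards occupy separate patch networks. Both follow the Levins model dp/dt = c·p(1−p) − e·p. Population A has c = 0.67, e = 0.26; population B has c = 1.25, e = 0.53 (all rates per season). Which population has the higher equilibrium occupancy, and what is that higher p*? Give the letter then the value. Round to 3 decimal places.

A: p*_A = 1 − 0.26/0.67 = 0.6119.
B: p*_B = 1 − 0.53/1.25 = 0.5760.
A is higher at 0.6119.

A, 0.612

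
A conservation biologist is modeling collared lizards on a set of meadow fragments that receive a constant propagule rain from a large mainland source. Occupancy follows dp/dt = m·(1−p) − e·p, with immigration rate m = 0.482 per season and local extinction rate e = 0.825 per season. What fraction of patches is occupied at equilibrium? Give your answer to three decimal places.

Setting dp/dt = 0: m − m·p* = e·p*, so m = (m+e)·p*.
p* = m/(m+e) = 0.482/(0.482+0.825) = 0.482/1.3070 = 0.3688.

0.369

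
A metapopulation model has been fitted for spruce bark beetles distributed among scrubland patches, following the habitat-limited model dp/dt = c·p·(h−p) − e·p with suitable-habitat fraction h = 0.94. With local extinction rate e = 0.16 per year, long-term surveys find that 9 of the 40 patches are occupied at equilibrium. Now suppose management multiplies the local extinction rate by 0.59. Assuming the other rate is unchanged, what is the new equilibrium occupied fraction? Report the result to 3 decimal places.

Observed p* = 9/40 = 0.22500.
Balance c(h−p*) = e gives c = e/(0.94 − 0.22500) = 0.16/0.71500 = 0.22378.
New p* = 0.94 − e/c = 0.94 − 0.09440/0.22378 = 0.51816.

0.518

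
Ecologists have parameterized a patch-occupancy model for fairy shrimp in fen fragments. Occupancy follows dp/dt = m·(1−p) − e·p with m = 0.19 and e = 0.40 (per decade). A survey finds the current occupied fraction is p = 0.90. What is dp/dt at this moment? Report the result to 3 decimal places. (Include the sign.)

Colonization term: m·(1−p) = 0.19×0.1000 = 0.01900.
Extinction term: e·p = 0.36000.
dp/dt = 0.01900 − 0.36000 = -0.34100.

-0.341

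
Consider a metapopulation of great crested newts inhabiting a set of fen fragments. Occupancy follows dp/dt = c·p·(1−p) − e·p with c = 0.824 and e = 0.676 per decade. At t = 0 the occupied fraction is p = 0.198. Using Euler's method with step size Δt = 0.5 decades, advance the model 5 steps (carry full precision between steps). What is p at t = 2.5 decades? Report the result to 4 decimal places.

0.1917

Update rule: p ← p + [c·p·(1−p) − e·p]·Δt with Δt = 0.5.
step 1: Δp = -0.00150, p = 0.19650
step 2: Δp = -0.00137, p = 0.19513
step 3: Δp = -0.00125, p = 0.19388
step 4: Δp = -0.00114, p = 0.19274
step 5: Δp = -0.00104, p = 0.19170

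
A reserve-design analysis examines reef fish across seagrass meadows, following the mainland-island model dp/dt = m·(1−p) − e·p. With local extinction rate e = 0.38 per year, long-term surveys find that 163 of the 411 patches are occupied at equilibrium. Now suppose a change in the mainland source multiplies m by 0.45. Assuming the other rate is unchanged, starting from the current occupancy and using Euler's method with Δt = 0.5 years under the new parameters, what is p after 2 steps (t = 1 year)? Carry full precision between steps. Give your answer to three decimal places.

Observed p* = 163/411 = 0.39659.
Balance m(1−p*) = e·p* gives m = e·p*/(1−p*) = 0.38×0.39659/0.60341 = 0.24976.
Starting from p₀ = 0.39659; update p ← p + (dp/dt)·Δt with the new parameters.
t = 0.5: p = 0.39659 + (-0.04144) = 0.35515
t = 1: p = 0.35515 + (-0.03124) = 0.32391

0.324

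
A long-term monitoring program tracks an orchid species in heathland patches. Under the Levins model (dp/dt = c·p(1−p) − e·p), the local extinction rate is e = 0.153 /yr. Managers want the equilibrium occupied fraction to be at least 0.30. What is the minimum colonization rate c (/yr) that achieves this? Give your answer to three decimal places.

0.219

p* = 1 − e/c ≥ 0.30 requires e/c ≤ 0.7000, i.e. c ≥ e/0.7000.
c_min = 0.153/0.7000 = 0.2186.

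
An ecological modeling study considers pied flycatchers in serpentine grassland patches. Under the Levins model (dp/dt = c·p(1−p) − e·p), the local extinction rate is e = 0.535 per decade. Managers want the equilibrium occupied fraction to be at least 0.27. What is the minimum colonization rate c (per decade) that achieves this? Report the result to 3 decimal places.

p* = 1 − e/c ≥ 0.27 requires e/c ≤ 0.7300, i.e. c ≥ e/0.7300.
c_min = 0.535/0.7300 = 0.7329.

0.733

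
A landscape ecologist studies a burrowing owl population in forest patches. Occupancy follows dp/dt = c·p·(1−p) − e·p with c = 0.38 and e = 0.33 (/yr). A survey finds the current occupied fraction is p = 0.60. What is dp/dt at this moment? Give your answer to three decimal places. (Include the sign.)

Colonization term: c·p·(1−p) = 0.38×0.60×0.4000 = 0.09120.
Extinction term: e·p = 0.19800.
dp/dt = 0.09120 − 0.19800 = -0.10680.

-0.107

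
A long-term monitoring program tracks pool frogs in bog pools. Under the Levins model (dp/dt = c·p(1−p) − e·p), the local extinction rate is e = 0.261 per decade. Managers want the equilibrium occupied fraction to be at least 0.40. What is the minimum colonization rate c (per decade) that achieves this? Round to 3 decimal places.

0.435

p* = 1 − e/c ≥ 0.40 requires e/c ≤ 0.6000, i.e. c ≥ e/0.6000.
c_min = 0.261/0.6000 = 0.4350.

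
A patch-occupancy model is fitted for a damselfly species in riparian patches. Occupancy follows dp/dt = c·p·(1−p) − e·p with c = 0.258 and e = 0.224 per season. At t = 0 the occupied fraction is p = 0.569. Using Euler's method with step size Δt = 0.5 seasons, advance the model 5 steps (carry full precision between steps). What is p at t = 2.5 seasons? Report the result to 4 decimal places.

0.4424

Update rule: p ← p + [c·p·(1−p) − e·p]·Δt with Δt = 0.5.
t = 0.5: p = 0.56900 + (-0.03209) = 0.53691
t = 1: p = 0.53691 + (-0.02806) = 0.50885
t = 1.5: p = 0.50885 + (-0.02475) = 0.48410
t = 2: p = 0.48410 + (-0.02200) = 0.46210
t = 2.5: p = 0.46210 + (-0.01969) = 0.44241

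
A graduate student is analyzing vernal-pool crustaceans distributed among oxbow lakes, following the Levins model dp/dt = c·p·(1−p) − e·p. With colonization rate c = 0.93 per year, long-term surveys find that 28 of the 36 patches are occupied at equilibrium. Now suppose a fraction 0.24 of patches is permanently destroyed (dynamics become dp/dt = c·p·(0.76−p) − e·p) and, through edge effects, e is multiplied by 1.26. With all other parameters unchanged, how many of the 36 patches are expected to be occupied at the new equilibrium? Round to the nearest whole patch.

17

Observed p* = 28/36 = 0.77778.
Balance c(1−p*) = e gives e = 0.93×(1 − 0.77778) = 0.20666.
New p* = 0.76 − e/c = 0.76 − 0.26039/0.93000 = 0.48001.
Expected occupied = 36 × 0.48001 = 17.28 ≈ 17.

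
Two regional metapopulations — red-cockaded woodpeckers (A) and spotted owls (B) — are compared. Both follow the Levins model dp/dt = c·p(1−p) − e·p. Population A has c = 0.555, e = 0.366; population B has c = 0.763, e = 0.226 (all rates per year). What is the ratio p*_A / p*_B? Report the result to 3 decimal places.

A: p*_A = 1 − 0.366/0.555 = 0.3405.
B: p*_B = 1 − 0.226/0.763 = 0.7038.
p*_A / p*_B = 0.3405/0.7038 = 0.4839.

0.484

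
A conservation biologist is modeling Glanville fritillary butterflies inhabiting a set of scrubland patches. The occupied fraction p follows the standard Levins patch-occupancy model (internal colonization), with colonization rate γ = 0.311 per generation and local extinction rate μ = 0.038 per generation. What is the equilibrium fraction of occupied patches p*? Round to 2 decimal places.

0.88

Setting dp/dt = 0 and dividing through by p* gives γ·(1−p*) = μ.
So p* = 1 − μ/γ = 1 − 0.038/0.311 = 1 − 0.1222 = 0.8778.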